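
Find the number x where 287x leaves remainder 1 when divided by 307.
46

gcd(287, 307) = 1, so the inverse exists.
Extended Euclidean algorithm on (307, 287):
307 = 1 × 287 + 20  ⟹  20 = (1)·307 + (-1)·287
287 = 14 × 20 + 7  ⟹  7 = (-14)·307 + (15)·287
20 = 2 × 7 + 6  ⟹  6 = (29)·307 + (-31)·287
7 = 1 × 6 + 1  ⟹  1 = (-43)·307 + (46)·287
So (46)·287 ≡ 1 (mod 307), i.e. 287^(-1) ≡ 46 (mod 307).
Check: 287 × 46 = 13202 ≡ 1 (mod 307)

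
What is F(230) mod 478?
457

Matrix identity: Q^n = [[F_(n+1), F_n], [F_n, F_(n-1)]] with Q = [[1,1],[1,0]].
n = 230 = 11100110₂. Square-and-multiply, entries mod 478:
Q^1 = [[1,1],[1,0]]
Q^3 = (Q^1)²·Q = [[3,2],[2,1]]
Q^7 = (Q^3)²·Q = [[21,13],[13,8]]
Q^14 = (Q^7)² = [[132,377],[377,233]]
Q^28 = (Q^14)² = [[379,419],[419,438]]
Q^57 = (Q^28)²·Q = [[451,376],[376,75]]
Q^115 = (Q^57)²·Q = [[23,139],[139,362]]
Q^230 = (Q^115)² = [[252,457],[457,273]]
F_230 mod 478 = Q^230[0][1] = 457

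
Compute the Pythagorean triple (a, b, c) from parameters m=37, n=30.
(469, 2220, 2269)

Euclid's formula: a = m² - n², b = 2mn, c = m² + n²
m = 37, n = 30
a = 37² - 30² = 1369 - 900 = 469
b = 2 × 37 × 30 = 2220
c = 37² + 30² = 1369 + 900 = 2269
Verification: 469² + 2220² = 219961 + 4928400 = 5148361 = 2269² ✓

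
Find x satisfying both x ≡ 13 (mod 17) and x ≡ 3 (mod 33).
234

Using Chinese Remainder Theorem:
M = 17 × 33 = 561
M1 = 33, M2 = 17
y1 = 33^(-1) mod 17 = 16
y2 = 17^(-1) mod 33 = 2
x = (13×33×16 + 3×17×2) mod 561 = 234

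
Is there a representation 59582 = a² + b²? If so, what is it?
Not possible

Factorization: 59582 = 2 × 31^3
By Fermat: n is sum of two squares iff every prime p ≡ 3 (mod 4) appears to even power.
Prime(s) ≡ 3 (mod 4) with odd exponent: [(31, 3)]
Therefore 59582 cannot be expressed as a² + b².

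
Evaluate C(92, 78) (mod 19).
6

Using Lucas' theorem:
Write n=92 and k=78 in base 19:
n in base 19: [4, 16]
k in base 19: [4, 2]
C(92,78) mod 19 = ∏ C(n_i, k_i) mod 19
Digit binomials (mod 19): C(4,4) = 1; C(16,2) = 120 ≡ 6
Product: 1 × 6 = 6 ≡ 6 (mod 19)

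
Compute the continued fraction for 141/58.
[2; 2, 3, 8]

Euclidean algorithm steps:
141 = 2 × 58 + 25
58 = 2 × 25 + 8
25 = 3 × 8 + 1
8 = 8 × 1 + 0
Continued fraction: [2; 2, 3, 8]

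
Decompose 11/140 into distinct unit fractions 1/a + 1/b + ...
1/13 + 1/607 + 1/1104740

Greedy algorithm:
11/140: ceiling(140/11) = 13, use 1/13
3/1820: ceiling(1820/3) = 607, use 1/607
1/1104740: ceiling(1104740/1) = 1104740, use 1/1104740
Result: 11/140 = 1/13 + 1/607 + 1/1104740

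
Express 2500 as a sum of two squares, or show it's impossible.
0² + 50² (a=0, b=50)

Factorization: 2500 = 2^2 × 5^4
By Fermat: n is sum of two squares iff every prime p ≡ 3 (mod 4) appears to even power.
All primes ≡ 3 (mod 4) appear to even power.
Search a = 0, 1, 2, … for 2500 - a² a perfect square: first hit at a = 0: 2500 - 0 = 2500 = 50².
2500 = 0² + 50² = 0 + 2500 ✓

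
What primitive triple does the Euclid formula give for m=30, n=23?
(371, 1380, 1429)

Euclid's formula: a = m² - n², b = 2mn, c = m² + n²
m = 30, n = 23
a = 30² - 23² = 900 - 529 = 371
b = 2 × 30 × 23 = 1380
c = 30² + 23² = 900 + 529 = 1429
Verification: 371² + 1380² = 137641 + 1904400 = 2042041 = 1429² ✓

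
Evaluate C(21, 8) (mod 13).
1

Using Lucas' theorem:
Write n=21 and k=8 in base 13:
n in base 13: [1, 8]
k in base 13: [0, 8]
C(21,8) mod 13 = ∏ C(n_i, k_i) mod 13
Digit binomials (mod 13): C(1,0) = 1; C(8,8) = 1
Product: 1 × 1 = 1 ≡ 1 (mod 13)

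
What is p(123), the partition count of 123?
2552338241

p(n) counts ways to write n as a sum of positive integers (order ignored).
Euler's pentagonal recurrence: p(k) = p(k-1) + p(k-2) - p(k-5) - p(k-7) + p(k-12) + p(k-15) - ... (offsets j(3j∓1)/2, signs ++--, p(0)=1, p(<0)=0).
DP table for k = 0..122: p(0)=1, p(1)=1, p(2)=2, p(3)=3, p(4)=5, p(5)=7, p(6)=11, p(7)=15, p(8)=22, p(9)=30, p(10)=42, p(11)=56, p(12)=77, p(13)=101, p(14)=135, p(15)=176, p(16)=231, p(17)=297, p(18)=385, p(19)=490, p(20)=627, p(21)=792, p(22)=1002, p(23)=1255, p(24)=1575, p(25)=1958, p(26)=2436, p(27)=3010, p(28)=3718, p(29)=4565, p(30)=5604, p(31)=6842, p(32)=8349, p(33)=10143, p(34)=12310, p(35)=14883, p(36)=17977, p(37)=21637, p(38)=26015, p(39)=31185, p(40)=37338, p(41)=44583, p(42)=53174, p(43)=63261, p(44)=75175, p(45)=89134, p(46)=105558, p(47)=124754, p(48)=147273, p(49)=173525, p(50)=204226, p(51)=239943, p(52)=281589, p(53)=329931, p(54)=386155, p(55)=451276, p(56)=526823, p(57)=614154, p(58)=715220, p(59)=831820, p(60)=966467, p(61)=1121505, p(62)=1300156, p(63)=1505499, p(64)=1741630, p(65)=2012558, p(66)=2323520, p(67)=2679689, p(68)=3087735, p(69)=3554345, p(70)=4087968, p(71)=4697205, p(72)=5392783, p(73)=6185689, p(74)=7089500, p(75)=8118264, p(76)=9289091, p(77)=10619863, p(78)=12132164, p(79)=13848650, p(80)=15796476, p(81)=18004327, p(82)=20506255, p(83)=23338469, p(84)=26543660, p(85)=30167357, p(86)=34262962, p(87)=38887673, p(88)=44108109, p(89)=49995925, p(90)=56634173, p(91)=64112359, p(92)=72533807, p(93)=82010177, p(94)=92669720, p(95)=104651419, p(96)=118114304, p(97)=133230930, p(98)=150198136, p(99)=169229875, p(100)=190569292, p(101)=214481126, p(102)=241265379, p(103)=271248950, p(104)=304801365, p(105)=342325709, p(106)=384276336, p(107)=431149389, p(108)=483502844, p(109)=541946240, p(110)=607163746, p(111)=679903203, p(112)=761002156, p(113)=851376628, p(114)=952050665, p(115)=1064144451, p(116)=1188908248, p(117)=1327710076, p(118)=1482074143, p(119)=1653668665, p(120)=1844349560, p(121)=2056148051, p(122)=2291320912.
Final step: p(123) = p(122) + p(121) - p(118) - p(116) + p(111) + p(108) - p(101) - p(97) + p(88) + p(83) - p(72) - p(66) + p(53) + p(46) - p(31) - p(23) + p(6)
= 2291320912 + 2056148051 - 1482074143 - 1188908248 + 679903203 + 483502844 - 214481126 - 133230930 + 44108109 + 23338469 - 5392783 - 2323520 + 329931 + 105558 - 6842 - 1255 + 11
= 2552338241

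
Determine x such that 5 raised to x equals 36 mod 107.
100

Baby-step giant-step with step n = ⌈√107⌉ = 11.
Baby steps 5^j mod 107 (j:value) for j=0..10: 0:1, 1:5, 2:25, 3:18, 4:90, 5:22, 6:3, 7:15, 8:75, 9:54, 10:56.
Giant-step multiplier: 5^(-11) ≡ 5^(106-11) = 5^95 ≡ 60 (mod 107).
Giant steps γ_i = 36·60^i mod 107: γ_0=36, γ_1=20, γ_2=23, γ_3=96, γ_4=89, γ_5=97, γ_6=42, γ_7=59, γ_8=9, γ_9=5 (in table at j=1).
x = i·n + j = 9·11 + 1 = 100.
Check: 5^100 ≡ 36 (mod 107).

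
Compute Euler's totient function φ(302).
150

302 = 2 × 151
φ(n) = n × ∏(1 - 1/p) for each prime p dividing n
φ(302) = 302 × (1 - 1/2) × (1 - 1/151) = 150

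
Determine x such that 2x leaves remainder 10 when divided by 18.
x ≡ 5 (mod 9)

gcd(2, 18) = 2, which divides 10, so solutions exist.
Divide through by 2: x ≡ 5 (mod 9).
The coefficient of x is now 1, so x ≡ 5 (mod 9).
Check: 2 × 5 = 10 ≡ 10 (mod 18).
x ≡ 5 (mod 9), giving 2 solutions mod 18.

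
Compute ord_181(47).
180

181 is prime, so ord(47) divides φ(181) = 180.
Divisors of 180: 1, 2, 3, 4, 5, 6, 9, 10, 12, 15, 18, 20, 30, 36, 45, 60, 90, 180.
Repeated squaring: 47^1 ≡ 47, 47^2 ≡ 37, 47^4 ≡ 102, 47^8 ≡ 87, 47^16 ≡ 148, 47^32 ≡ 3, 47^64 ≡ 9, 47^128 ≡ 81 (mod 181).
Test 47^d mod 181 for each divisor d in increasing order:
47^1 ≡ 47
47^2 ≡ 37
47^3 = 47^2·47^1 ≡ 110
47^4 ≡ 102
47^5 = 47^4·47^1 ≡ 88
47^6 = 47^4·47^2 ≡ 154
47^9 = 47^8·47^1 ≡ 107
47^10 = 47^8·47^2 ≡ 142
47^12 = 47^8·47^4 ≡ 5
47^15 = 47^8·47^4·47^2·47^1 ≡ 7
47^18 = 47^16·47^2 ≡ 46
47^20 = 47^16·47^4 ≡ 73
47^30 = 47^16·47^8·47^4·47^2 ≡ 49
47^36 = 47^32·47^4 ≡ 125
47^45 = 47^32·47^8·47^4·47^1 ≡ 162
47^60 = 47^32·47^16·47^8·47^4 ≡ 48
47^90 = 47^64·47^16·47^8·47^2 ≡ 180
47^180 = 47^128·47^32·47^16·47^4 ≡ 1  ← first divisor giving 1
The order is 180.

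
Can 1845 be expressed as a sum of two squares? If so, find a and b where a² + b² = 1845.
9² + 42² (a=9, b=42)

Factorization: 1845 = 3^2 × 5 × 41
By Fermat: n is sum of two squares iff every prime p ≡ 3 (mod 4) appears to even power.
All primes ≡ 3 (mod 4) appear to even power.
Search a = 0, 1, 2, … for 1845 - a² a perfect square: first hit at a = 9: 1845 - 81 = 1764 = 42².
1845 = 9² + 42² = 81 + 1764 ✓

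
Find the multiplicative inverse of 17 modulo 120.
113

gcd(17, 120) = 1, so the inverse exists.
Extended Euclidean algorithm on (120, 17):
120 = 7 × 17 + 1  ⟹  1 = (1)·120 + (-7)·17
So (-7)·17 ≡ 1 (mod 120), i.e. 17^(-1) ≡ -7 ≡ 113 (mod 120).
Check: 17 × 113 = 1921 ≡ 1 (mod 120)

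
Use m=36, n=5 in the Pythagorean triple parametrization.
(1271, 360, 1321)

Euclid's formula: a = m² - n², b = 2mn, c = m² + n²
m = 36, n = 5
a = 36² - 5² = 1296 - 25 = 1271
b = 2 × 36 × 5 = 360
c = 36² + 5² = 1296 + 25 = 1321
Verification: 1271² + 360² = 1615441 + 129600 = 1745041 = 1321² ✓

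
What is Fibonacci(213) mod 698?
206

Matrix identity: Q^n = [[F_(n+1), F_n], [F_n, F_(n-1)]] with Q = [[1,1],[1,0]].
n = 213 = 11010101₂. Square-and-multiply, entries mod 698:
Q^1 = [[1,1],[1,0]]
Q^3 = (Q^1)²·Q = [[3,2],[2,1]]
Q^6 = (Q^3)² = [[13,8],[8,5]]
Q^13 = (Q^6)²·Q = [[377,233],[233,144]]
Q^26 = (Q^13)² = [[280,639],[639,339]]
Q^53 = (Q^26)²·Q = [[688,215],[215,473]]
Q^106 = (Q^53)² = [[257,429],[429,526]]
Q^213 = (Q^106)²·Q = [[375,206],[206,169]]
F_213 mod 698 = Q^213[0][1] = 206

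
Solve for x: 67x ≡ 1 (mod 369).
358

gcd(67, 369) = 1, so the inverse exists.
Extended Euclidean algorithm on (369, 67):
369 = 5 × 67 + 34  ⟹  34 = (1)·369 + (-5)·67
67 = 1 × 34 + 33  ⟹  33 = (-1)·369 + (6)·67
34 = 1 × 33 + 1  ⟹  1 = (2)·369 + (-11)·67
So (-11)·67 ≡ 1 (mod 369), i.e. 67^(-1) ≡ -11 ≡ 358 (mod 369).
Check: 67 × 358 = 23986 ≡ 1 (mod 369)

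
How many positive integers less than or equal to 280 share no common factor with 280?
96

280 = 2^3 × 5 × 7
φ(n) = n × ∏(1 - 1/p) for each prime p dividing n
φ(280) = 280 × (1 - 1/2) × (1 - 1/5) × (1 - 1/7) = 96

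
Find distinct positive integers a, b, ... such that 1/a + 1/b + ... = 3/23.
1/8 + 1/184

Greedy algorithm:
3/23: ceiling(23/3) = 8, use 1/8
1/184: ceiling(184/1) = 184, use 1/184
Result: 3/23 = 1/8 + 1/184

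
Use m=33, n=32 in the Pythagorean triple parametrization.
(65, 2112, 2113)

Euclid's formula: a = m² - n², b = 2mn, c = m² + n²
m = 33, n = 32
a = 33² - 32² = 1089 - 1024 = 65
b = 2 × 33 × 32 = 2112
c = 33² + 32² = 1089 + 1024 = 2113
Verification: 65² + 2112² = 4225 + 4460544 = 4464769 = 2113² ✓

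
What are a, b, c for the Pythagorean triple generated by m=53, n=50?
(309, 5300, 5309)

Euclid's formula: a = m² - n², b = 2mn, c = m² + n²
m = 53, n = 50
a = 53² - 50² = 2809 - 2500 = 309
b = 2 × 53 × 50 = 5300
c = 53² + 50² = 2809 + 2500 = 5309
Verification: 309² + 5300² = 95481 + 28090000 = 28185481 = 5309² ✓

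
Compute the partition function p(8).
22

p(n) counts ways to write n as a sum of positive integers (order ignored).
Examples: 8; 7 + 1; 6 + 2; 6 + 1 + 1; 5 + 3; ... (22 total)
p(8) = 22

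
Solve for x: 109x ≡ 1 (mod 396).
109

gcd(109, 396) = 1, so the inverse exists.
Extended Euclidean algorithm on (396, 109):
396 = 3 × 109 + 69  ⟹  69 = (1)·396 + (-3)·109
109 = 1 × 69 + 40  ⟹  40 = (-1)·396 + (4)·109
69 = 1 × 40 + 29  ⟹  29 = (2)·396 + (-7)·109
40 = 1 × 29 + 11  ⟹  11 = (-3)·396 + (11)·109
29 = 2 × 11 + 7  ⟹  7 = (8)·396 + (-29)·109
11 = 1 × 7 + 4  ⟹  4 = (-11)·396 + (40)·109
7 = 1 × 4 + 3  ⟹  3 = (19)·396 + (-69)·109
4 = 1 × 3 + 1  ⟹  1 = (-30)·396 + (109)·109
So (109)·109 ≡ 1 (mod 396), i.e. 109^(-1) ≡ 109 (mod 396).
Check: 109 × 109 = 11881 ≡ 1 (mod 396)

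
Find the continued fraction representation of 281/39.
[7; 4, 1, 7]

Euclidean algorithm steps:
281 = 7 × 39 + 8
39 = 4 × 8 + 7
8 = 1 × 7 + 1
7 = 7 × 1 + 0
Continued fraction: [7; 4, 1, 7]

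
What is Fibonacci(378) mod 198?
10

Matrix identity: Q^n = [[F_(n+1), F_n], [F_n, F_(n-1)]] with Q = [[1,1],[1,0]].
n = 378 = 101111010₂. Square-and-multiply, entries mod 198:
Q^1 = [[1,1],[1,0]]
Q^2 = (Q^1)² = [[2,1],[1,1]]
Q^5 = (Q^2)²·Q = [[8,5],[5,3]]
Q^11 = (Q^5)²·Q = [[144,89],[89,55]]
Q^23 = (Q^11)²·Q = [[36,145],[145,89]]
Q^47 = (Q^23)²·Q = [[54,145],[145,107]]
Q^94 = (Q^47)² = [[181,179],[179,2]]
Q^189 = (Q^94)²·Q = [[143,56],[56,87]]
Q^378 = (Q^189)² = [[23,10],[10,13]]
F_378 mod 198 = Q^378[0][1] = 10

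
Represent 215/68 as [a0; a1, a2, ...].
[3; 6, 5, 2]

Euclidean algorithm steps:
215 = 3 × 68 + 11
68 = 6 × 11 + 2
11 = 5 × 2 + 1
2 = 2 × 1 + 0
Continued fraction: [3; 6, 5, 2]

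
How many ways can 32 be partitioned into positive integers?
8349

p(n) counts ways to write n as a sum of positive integers (order ignored).
Euler's pentagonal recurrence: p(k) = p(k-1) + p(k-2) - p(k-5) - p(k-7) + p(k-12) + p(k-15) - ... (offsets j(3j∓1)/2, signs ++--, p(0)=1, p(<0)=0).
DP table for k = 0..31: p(0)=1, p(1)=1, p(2)=2, p(3)=3, p(4)=5, p(5)=7, p(6)=11, p(7)=15, p(8)=22, p(9)=30, p(10)=42, p(11)=56, p(12)=77, p(13)=101, p(14)=135, p(15)=176, p(16)=231, p(17)=297, p(18)=385, p(19)=490, p(20)=627, p(21)=792, p(22)=1002, p(23)=1255, p(24)=1575, p(25)=1958, p(26)=2436, p(27)=3010, p(28)=3718, p(29)=4565, p(30)=5604, p(31)=6842.
Final step: p(32) = p(31) + p(30) - p(27) - p(25) + p(20) + p(17) - p(10) - p(6)
= 6842 + 5604 - 3010 - 1958 + 627 + 297 - 42 - 11
= 8349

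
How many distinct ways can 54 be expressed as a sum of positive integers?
386155

p(n) counts ways to write n as a sum of positive integers (order ignored).
Euler's pentagonal recurrence: p(k) = p(k-1) + p(k-2) - p(k-5) - p(k-7) + p(k-12) + p(k-15) - ... (offsets j(3j∓1)/2, signs ++--, p(0)=1, p(<0)=0).
DP table for k = 0..53: p(0)=1, p(1)=1, p(2)=2, p(3)=3, p(4)=5, p(5)=7, p(6)=11, p(7)=15, p(8)=22, p(9)=30, p(10)=42, p(11)=56, p(12)=77, p(13)=101, p(14)=135, p(15)=176, p(16)=231, p(17)=297, p(18)=385, p(19)=490, p(20)=627, p(21)=792, p(22)=1002, p(23)=1255, p(24)=1575, p(25)=1958, p(26)=2436, p(27)=3010, p(28)=3718, p(29)=4565, p(30)=5604, p(31)=6842, p(32)=8349, p(33)=10143, p(34)=12310, p(35)=14883, p(36)=17977, p(37)=21637, p(38)=26015, p(39)=31185, p(40)=37338, p(41)=44583, p(42)=53174, p(43)=63261, p(44)=75175, p(45)=89134, p(46)=105558, p(47)=124754, p(48)=147273, p(49)=173525, p(50)=204226, p(51)=239943, p(52)=281589, p(53)=329931.
Final step: p(54) = p(53) + p(52) - p(49) - p(47) + p(42) + p(39) - p(32) - p(28) + p(19) + p(14) - p(3)
= 329931 + 281589 - 173525 - 124754 + 53174 + 31185 - 8349 - 3718 + 490 + 135 - 3
= 386155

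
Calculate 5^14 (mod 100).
25

Repeated squaring. Binary of 14 = 1110.
5^1 ≡ 5 (mod 100); 5^2 ≡ 25 (mod 100); 5^4 ≡ 25 (mod 100); 5^8 ≡ 25 (mod 100)
5^14 = 5^2 × 5^4 × 5^8 ≡ 25 (mod 100)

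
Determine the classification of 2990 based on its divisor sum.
abundant

Proper divisors of 2990: sum = 1 + 2 + 5 + 10 + 13 + 23 + 26 + 46 + 65 + 115 + 130 + 230 + 299 + 598 + 1495 = 3058
Since 3058 > 2990, 2990 is abundant.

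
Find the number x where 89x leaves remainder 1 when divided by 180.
89

gcd(89, 180) = 1, so the inverse exists.
Extended Euclidean algorithm on (180, 89):
180 = 2 × 89 + 2  ⟹  2 = (1)·180 + (-2)·89
89 = 44 × 2 + 1  ⟹  1 = (-44)·180 + (89)·89
So (89)·89 ≡ 1 (mod 180), i.e. 89^(-1) ≡ 89 (mod 180).
Check: 89 × 89 = 7921 ≡ 1 (mod 180)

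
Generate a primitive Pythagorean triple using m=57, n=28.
(2465, 3192, 4033)

Euclid's formula: a = m² - n², b = 2mn, c = m² + n²
m = 57, n = 28
a = 57² - 28² = 3249 - 784 = 2465
b = 2 × 57 × 28 = 3192
c = 57² + 28² = 3249 + 784 = 4033
Verification: 2465² + 3192² = 6076225 + 10188864 = 16265089 = 4033² ✓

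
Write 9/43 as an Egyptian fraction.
1/5 + 1/108 + 1/23220

Greedy algorithm:
9/43: ceiling(43/9) = 5, use 1/5
2/215: ceiling(215/2) = 108, use 1/108
1/23220: ceiling(23220/1) = 23220, use 1/23220
Result: 9/43 = 1/5 + 1/108 + 1/23220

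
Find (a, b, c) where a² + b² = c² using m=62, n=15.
(3619, 1860, 4069)

Euclid's formula: a = m² - n², b = 2mn, c = m² + n²
m = 62, n = 15
a = 62² - 15² = 3844 - 225 = 3619
b = 2 × 62 × 15 = 1860
c = 62² + 15² = 3844 + 225 = 4069
Verification: 3619² + 1860² = 13097161 + 3459600 = 16556761 = 4069² ✓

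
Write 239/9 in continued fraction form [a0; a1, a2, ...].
[26; 1, 1, 4]

Euclidean algorithm steps:
239 = 26 × 9 + 5
9 = 1 × 5 + 4
5 = 1 × 4 + 1
4 = 4 × 1 + 0
Continued fraction: [26; 1, 1, 4]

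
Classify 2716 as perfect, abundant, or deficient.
abundant

Proper divisors of 2716: sum = 1 + 2 + 4 + 7 + 14 + 28 + 97 + 194 + 388 + 679 + 1358 = 2772
Since 2772 > 2716, 2716 is abundant.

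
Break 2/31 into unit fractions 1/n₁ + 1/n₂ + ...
1/16 + 1/496

Greedy algorithm:
2/31: ceiling(31/2) = 16, use 1/16
1/496: ceiling(496/1) = 496, use 1/496
Result: 2/31 = 1/16 + 1/496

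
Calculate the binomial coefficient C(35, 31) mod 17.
0

Using Lucas' theorem:
Write n=35 and k=31 in base 17:
n in base 17: [2, 1]
k in base 17: [1, 14]
C(35,31) mod 17 = ∏ C(n_i, k_i) mod 17
Digit binomials (mod 17): C(2,1) = 2; C(1,14) = 0 (k_i > n_i)
Product: 2 × 0 = 0 ≡ 0 (mod 17)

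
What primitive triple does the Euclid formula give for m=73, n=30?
(4429, 4380, 6229)

Euclid's formula: a = m² - n², b = 2mn, c = m² + n²
m = 73, n = 30
a = 73² - 30² = 5329 - 900 = 4429
b = 2 × 73 × 30 = 4380
c = 73² + 30² = 5329 + 900 = 6229
Verification: 4429² + 4380² = 19616041 + 19184400 = 38800441 = 6229² ✓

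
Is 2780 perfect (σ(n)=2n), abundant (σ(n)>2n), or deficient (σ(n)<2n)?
abundant

Proper divisors of 2780: sum = 1 + 2 + 4 + 5 + 10 + 20 + 139 + 278 + 556 + 695 + 1390 = 3100
Since 3100 > 2780, 2780 is abundant.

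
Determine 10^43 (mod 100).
0

Repeated squaring. Binary of 43 = 101011.
10^1 ≡ 10 (mod 100); 10^2 ≡ 0 (mod 100); 10^4 ≡ 0 (mod 100); 10^8 ≡ 0 (mod 100); 10^16 ≡ 0 (mod 100); 10^32 ≡ 0 (mod 100)
10^43 = 10^1 × 10^2 × 10^8 × 10^32 ≡ 0 (mod 100)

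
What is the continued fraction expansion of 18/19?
[0; 1, 18]

Euclidean algorithm steps:
18 = 0 × 19 + 18
19 = 1 × 18 + 1
18 = 18 × 1 + 0
Continued fraction: [0; 1, 18]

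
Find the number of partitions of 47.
124754

p(n) counts ways to write n as a sum of positive integers (order ignored).
Euler's pentagonal recurrence: p(k) = p(k-1) + p(k-2) - p(k-5) - p(k-7) + p(k-12) + p(k-15) - ... (offsets j(3j∓1)/2, signs ++--, p(0)=1, p(<0)=0).
DP table for k = 0..46: p(0)=1, p(1)=1, p(2)=2, p(3)=3, p(4)=5, p(5)=7, p(6)=11, p(7)=15, p(8)=22, p(9)=30, p(10)=42, p(11)=56, p(12)=77, p(13)=101, p(14)=135, p(15)=176, p(16)=231, p(17)=297, p(18)=385, p(19)=490, p(20)=627, p(21)=792, p(22)=1002, p(23)=1255, p(24)=1575, p(25)=1958, p(26)=2436, p(27)=3010, p(28)=3718, p(29)=4565, p(30)=5604, p(31)=6842, p(32)=8349, p(33)=10143, p(34)=12310, p(35)=14883, p(36)=17977, p(37)=21637, p(38)=26015, p(39)=31185, p(40)=37338, p(41)=44583, p(42)=53174, p(43)=63261, p(44)=75175, p(45)=89134, p(46)=105558.
Final step: p(47) = p(46) + p(45) - p(42) - p(40) + p(35) + p(32) - p(25) - p(21) + p(12) + p(7)
= 105558 + 89134 - 53174 - 37338 + 14883 + 8349 - 1958 - 792 + 77 + 15
= 124754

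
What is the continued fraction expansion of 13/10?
[1; 3, 3]

Euclidean algorithm steps:
13 = 1 × 10 + 3
10 = 3 × 3 + 1
3 = 3 × 1 + 0
Continued fraction: [1; 3, 3]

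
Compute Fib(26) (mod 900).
793

Matrix identity: Q^n = [[F_(n+1), F_n], [F_n, F_(n-1)]] with Q = [[1,1],[1,0]].
n = 26 = 11010₂. Square-and-multiply, entries mod 900:
Q^1 = [[1,1],[1,0]]
Q^3 = (Q^1)²·Q = [[3,2],[2,1]]
Q^6 = (Q^3)² = [[13,8],[8,5]]
Q^13 = (Q^6)²·Q = [[377,233],[233,144]]
Q^26 = (Q^13)² = [[218,793],[793,325]]
F_26 mod 900 = Q^26[0][1] = 793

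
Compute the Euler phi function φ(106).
52

106 = 2 × 53
φ(n) = n × ∏(1 - 1/p) for each prime p dividing n
φ(106) = 106 × (1 - 1/2) × (1 - 1/53) = 52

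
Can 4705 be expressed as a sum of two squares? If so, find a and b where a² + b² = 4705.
9² + 68² (a=9, b=68)

Factorization: 4705 = 5 × 941
By Fermat: n is sum of two squares iff every prime p ≡ 3 (mod 4) appears to even power.
All primes ≡ 3 (mod 4) appear to even power.
Search a = 0, 1, 2, … for 4705 - a² a perfect square: first hit at a = 9: 4705 - 81 = 4624 = 68².
4705 = 9² + 68² = 81 + 4624 ✓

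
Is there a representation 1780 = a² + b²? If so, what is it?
4² + 42² (a=4, b=42)

Factorization: 1780 = 2^2 × 5 × 89
By Fermat: n is sum of two squares iff every prime p ≡ 3 (mod 4) appears to even power.
All primes ≡ 3 (mod 4) appear to even power.
Search a = 0, 1, 2, … for 1780 - a² a perfect square: first hit at a = 4: 1780 - 16 = 1764 = 42².
1780 = 4² + 42² = 16 + 1764 ✓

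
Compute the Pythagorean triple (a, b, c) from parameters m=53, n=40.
(1209, 4240, 4409)

Euclid's formula: a = m² - n², b = 2mn, c = m² + n²
m = 53, n = 40
a = 53² - 40² = 2809 - 1600 = 1209
b = 2 × 53 × 40 = 4240
c = 53² + 40² = 2809 + 1600 = 4409
Verification: 1209² + 4240² = 1461681 + 17977600 = 19439281 = 4409² ✓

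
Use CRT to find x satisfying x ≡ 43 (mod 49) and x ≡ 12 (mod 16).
92

Using Chinese Remainder Theorem:
M = 49 × 16 = 784
M1 = 16, M2 = 49
y1 = 16^(-1) mod 49 = 46
y2 = 49^(-1) mod 16 = 1
x = (43×16×46 + 12×49×1) mod 784 = 92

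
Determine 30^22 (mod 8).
0

Repeated squaring. Binary of 22 = 10110.
30^1 ≡ 6 (mod 8); 30^2 ≡ 4 (mod 8); 30^4 ≡ 0 (mod 8); 30^8 ≡ 0 (mod 8); 30^16 ≡ 0 (mod 8)
30^22 = 30^2 × 30^4 × 30^16 ≡ 0 (mod 8)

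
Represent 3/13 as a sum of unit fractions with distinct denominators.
1/5 + 1/33 + 1/2145

Greedy algorithm:
3/13: ceiling(13/3) = 5, use 1/5
2/65: ceiling(65/2) = 33, use 1/33
1/2145: ceiling(2145/1) = 2145, use 1/2145
Result: 3/13 = 1/5 + 1/33 + 1/2145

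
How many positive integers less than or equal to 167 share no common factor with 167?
166

167 = 167
φ(n) = n × ∏(1 - 1/p) for each prime p dividing n
φ(167) = 167 × (1 - 1/167) = 166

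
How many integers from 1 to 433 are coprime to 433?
432

433 = 433
φ(n) = n × ∏(1 - 1/p) for each prime p dividing n
φ(433) = 433 × (1 - 1/433) = 432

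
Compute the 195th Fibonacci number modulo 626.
242

Matrix identity: Q^n = [[F_(n+1), F_n], [F_n, F_(n-1)]] with Q = [[1,1],[1,0]].
n = 195 = 11000011₂. Square-and-multiply, entries mod 626:
Q^1 = [[1,1],[1,0]]
Q^3 = (Q^1)²·Q = [[3,2],[2,1]]
Q^6 = (Q^3)² = [[13,8],[8,5]]
Q^12 = (Q^6)² = [[233,144],[144,89]]
Q^24 = (Q^12)² = [[531,44],[44,487]]
Q^48 = (Q^24)² = [[319,346],[346,599]]
Q^97 = (Q^48)²·Q = [[119,499],[499,246]]
Q^195 = (Q^97)²·Q = [[211,242],[242,595]]
F_195 mod 626 = Q^195[0][1] = 242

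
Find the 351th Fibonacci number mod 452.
418

Matrix identity: Q^n = [[F_(n+1), F_n], [F_n, F_(n-1)]] with Q = [[1,1],[1,0]].
n = 351 = 101011111₂. Square-and-multiply, entries mod 452:
Q^1 = [[1,1],[1,0]]
Q^2 = (Q^1)² = [[2,1],[1,1]]
Q^5 = (Q^2)²·Q = [[8,5],[5,3]]
Q^10 = (Q^5)² = [[89,55],[55,34]]
Q^21 = (Q^10)²·Q = [[83,98],[98,437]]
Q^43 = (Q^21)²·Q = [[105,221],[221,336]]
Q^87 = (Q^43)²·Q = [[31,202],[202,281]]
Q^175 = (Q^87)²·Q = [[377,181],[181,196]]
Q^351 = (Q^175)²·Q = [[171,418],[418,205]]
F_351 mod 452 = Q^351[0][1] = 418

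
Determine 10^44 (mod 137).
136

Repeated squaring. Binary of 44 = 101100.
10^1 ≡ 10 (mod 137); 10^2 ≡ 100 (mod 137); 10^4 ≡ 136 (mod 137); 10^8 ≡ 1 (mod 137); 10^16 ≡ 1 (mod 137); 10^32 ≡ 1 (mod 137)
10^44 = 10^4 × 10^8 × 10^32 ≡ 136 (mod 137)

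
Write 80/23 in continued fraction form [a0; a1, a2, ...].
[3; 2, 11]

Euclidean algorithm steps:
80 = 3 × 23 + 11
23 = 2 × 11 + 1
11 = 11 × 1 + 0
Continued fraction: [3; 2, 11]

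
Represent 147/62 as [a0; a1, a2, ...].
[2; 2, 1, 2, 3, 2]

Euclidean algorithm steps:
147 = 2 × 62 + 23
62 = 2 × 23 + 16
23 = 1 × 16 + 7
16 = 2 × 7 + 2
7 = 3 × 2 + 1
2 = 2 × 1 + 0
Continued fraction: [2; 2, 1, 2, 3, 2]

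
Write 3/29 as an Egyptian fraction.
1/10 + 1/290

Greedy algorithm:
3/29: ceiling(29/3) = 10, use 1/10
1/290: ceiling(290/1) = 290, use 1/290
Result: 3/29 = 1/10 + 1/290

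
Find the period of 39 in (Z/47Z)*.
46

47 is prime, so ord(39) divides φ(47) = 46.
Divisors of 46: 1, 2, 23, 46.
Repeated squaring: 39^1 ≡ 39, 39^2 ≡ 17, 39^4 ≡ 7, 39^8 ≡ 2, 39^16 ≡ 4, 39^32 ≡ 16 (mod 47).
Test 39^d mod 47 for each divisor d in increasing order:
39^1 ≡ 39
39^2 ≡ 17
39^23 = 39^16·39^4·39^2·39^1 ≡ 46
39^46 = 39^32·39^8·39^4·39^2 ≡ 1  ← first divisor giving 1
The order is 46.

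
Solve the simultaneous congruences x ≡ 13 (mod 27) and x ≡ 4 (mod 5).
94

Using Chinese Remainder Theorem:
M = 27 × 5 = 135
M1 = 5, M2 = 27
y1 = 5^(-1) mod 27 = 11
y2 = 27^(-1) mod 5 = 3
x = (13×5×11 + 4×27×3) mod 135 = 94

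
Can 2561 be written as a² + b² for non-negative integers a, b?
25² + 44² (a=25, b=44)

Factorization: 2561 = 13 × 197
By Fermat: n is sum of two squares iff every prime p ≡ 3 (mod 4) appears to even power.
All primes ≡ 3 (mod 4) appear to even power.
Search a = 0, 1, 2, … for 2561 - a² a perfect square: first hit at a = 25: 2561 - 625 = 1936 = 44².
2561 = 25² + 44² = 625 + 1936 ✓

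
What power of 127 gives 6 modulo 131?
69

Baby-step giant-step with step n = ⌈√131⌉ = 12.
Baby steps 127^j mod 131 (j:value) for j=0..11: 0:1, 1:127, 2:16, 3:67, 4:125, 5:24, 6:35, 7:122, 8:36, 9:118, 10:52, 11:54.
Giant-step multiplier: 127^(-12) ≡ 127^(130-12) = 127^118 ≡ 94 (mod 131).
Giant steps γ_i = 6·94^i mod 131: γ_0=6, γ_1=40, γ_2=92, γ_3=2, γ_4=57, γ_5=118 (in table at j=9).
x = i·n + j = 5·12 + 9 = 69.
Check: 127^69 ≡ 6 (mod 131).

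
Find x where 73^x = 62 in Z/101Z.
85

Baby-step giant-step with step n = ⌈√101⌉ = 11.
Baby steps 73^j mod 101 (j:value) for j=0..10: 0:1, 1:73, 2:77, 3:66, 4:71, 5:32, 6:13, 7:40, 8:92, 9:50, 10:14.
Giant-step multiplier: 73^(-11) ≡ 73^(100-11) = 73^89 ≡ 59 (mod 101).
Giant steps γ_i = 62·59^i mod 101: γ_0=62, γ_1=22, γ_2=86, γ_3=24, γ_4=2, γ_5=17, γ_6=94, γ_7=92 (in table at j=8).
x = i·n + j = 7·11 + 8 = 85.
Check: 73^85 ≡ 62 (mod 101).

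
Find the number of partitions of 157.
80630964769

p(n) counts ways to write n as a sum of positive integers (order ignored).
Euler's pentagonal recurrence: p(k) = p(k-1) + p(k-2) - p(k-5) - p(k-7) + p(k-12) + p(k-15) - ... (offsets j(3j∓1)/2, signs ++--, p(0)=1, p(<0)=0).
DP table for k = 0..156: p(0)=1, p(1)=1, p(2)=2, p(3)=3, p(4)=5, p(5)=7, p(6)=11, p(7)=15, p(8)=22, p(9)=30, p(10)=42, p(11)=56, p(12)=77, p(13)=101, p(14)=135, p(15)=176, p(16)=231, p(17)=297, p(18)=385, p(19)=490, p(20)=627, p(21)=792, p(22)=1002, p(23)=1255, p(24)=1575, p(25)=1958, p(26)=2436, p(27)=3010, p(28)=3718, p(29)=4565, p(30)=5604, p(31)=6842, p(32)=8349, p(33)=10143, p(34)=12310, p(35)=14883, p(36)=17977, p(37)=21637, p(38)=26015, p(39)=31185, p(40)=37338, p(41)=44583, p(42)=53174, p(43)=63261, p(44)=75175, p(45)=89134, p(46)=105558, p(47)=124754, p(48)=147273, p(49)=173525, p(50)=204226, p(51)=239943, p(52)=281589, p(53)=329931, p(54)=386155, p(55)=451276, p(56)=526823, p(57)=614154, p(58)=715220, p(59)=831820, p(60)=966467, p(61)=1121505, p(62)=1300156, p(63)=1505499, p(64)=1741630, p(65)=2012558, p(66)=2323520, p(67)=2679689, p(68)=3087735, p(69)=3554345, p(70)=4087968, p(71)=4697205, p(72)=5392783, p(73)=6185689, p(74)=7089500, p(75)=8118264, p(76)=9289091, p(77)=10619863, p(78)=12132164, p(79)=13848650, p(80)=15796476, p(81)=18004327, p(82)=20506255, p(83)=23338469, p(84)=26543660, p(85)=30167357, p(86)=34262962, p(87)=38887673, p(88)=44108109, p(89)=49995925, p(90)=56634173, p(91)=64112359, p(92)=72533807, p(93)=82010177, p(94)=92669720, p(95)=104651419, p(96)=118114304, p(97)=133230930, p(98)=150198136, p(99)=169229875, p(100)=190569292, p(101)=214481126, p(102)=241265379, p(103)=271248950, p(104)=304801365, p(105)=342325709, p(106)=384276336, p(107)=431149389, p(108)=483502844, p(109)=541946240, p(110)=607163746, p(111)=679903203, p(112)=761002156, p(113)=851376628, p(114)=952050665, p(115)=1064144451, p(116)=1188908248, p(117)=1327710076, p(118)=1482074143, p(119)=1653668665, p(120)=1844349560, p(121)=2056148051, p(122)=2291320912, p(123)=2552338241, p(124)=2841940500, p(125)=3163127352, p(126)=3519222692, p(127)=3913864295, p(128)=4351078600, p(129)=4835271870, p(130)=5371315400, p(131)=5964539504, p(132)=6620830889, p(133)=7346629512, p(134)=8149040695, p(135)=9035836076, p(136)=10015581680, p(137)=11097645016, p(138)=12292341831, p(139)=13610949895, p(140)=15065878135, p(141)=16670689208, p(142)=18440293320, p(143)=20390982757, p(144)=22540654445, p(145)=24908858009, p(146)=27517052599, p(147)=30388671978, p(148)=33549419497, p(149)=37027355200, p(150)=40853235313, p(151)=45060624582, p(152)=49686288421, p(153)=54770336324, p(154)=60356673280, p(155)=66493182097, p(156)=73232243759.
Final step: p(157) = p(156) + p(155) - p(152) - p(150) + p(145) + p(142) - p(135) - p(131) + p(122) + p(117) - p(106) - p(100) + p(87) + p(80) - p(65) - p(57) + p(40) + p(31) - p(12) - p(2)
= 73232243759 + 66493182097 - 49686288421 - 40853235313 + 24908858009 + 18440293320 - 9035836076 - 5964539504 + 2291320912 + 1327710076 - 384276336 - 190569292 + 38887673 + 15796476 - 2012558 - 614154 + 37338 + 6842 - 77 - 2
= 80630964769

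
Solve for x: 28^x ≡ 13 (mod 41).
21

Baby-step giant-step with step n = ⌈√41⌉ = 7.
Baby steps 28^j mod 41 (j:value) for j=0..6: 0:1, 1:28, 2:5, 3:17, 4:25, 5:3, 6:2.
Giant-step multiplier: 28^(-7) ≡ 28^(40-7) = 28^33 ≡ 11 (mod 41).
Giant steps γ_i = 13·11^i mod 41: γ_0=13, γ_1=20, γ_2=15, γ_3=1 (in table at j=0).
x = i·n + j = 3·7 + 0 = 21.
Check: 28^21 ≡ 13 (mod 41).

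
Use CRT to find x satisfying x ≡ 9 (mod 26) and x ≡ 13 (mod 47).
295

Using Chinese Remainder Theorem:
M = 26 × 47 = 1222
M1 = 47, M2 = 26
y1 = 47^(-1) mod 26 = 5
y2 = 26^(-1) mod 47 = 38
x = (9×47×5 + 13×26×38) mod 1222 = 295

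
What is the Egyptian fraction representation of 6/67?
1/12 + 1/161 + 1/129444

Greedy algorithm:
6/67: ceiling(67/6) = 12, use 1/12
5/804: ceiling(804/5) = 161, use 1/161
1/129444: ceiling(129444/1) = 129444, use 1/129444
Result: 6/67 = 1/12 + 1/161 + 1/129444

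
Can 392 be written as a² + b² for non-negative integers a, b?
14² + 14² (a=14, b=14)

Factorization: 392 = 2^3 × 7^2
By Fermat: n is sum of two squares iff every prime p ≡ 3 (mod 4) appears to even power.
All primes ≡ 3 (mod 4) appear to even power.
Search a = 0, 1, 2, … for 392 - a² a perfect square: first hit at a = 14: 392 - 196 = 196 = 14².
392 = 14² + 14² = 196 + 196 ✓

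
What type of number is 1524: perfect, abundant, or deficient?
abundant

Proper divisors of 1524: sum = 1 + 2 + 3 + 4 + 6 + 12 + 127 + 254 + 381 + 508 + 762 = 2060
Since 2060 > 1524, 1524 is abundant.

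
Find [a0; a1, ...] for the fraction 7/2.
[3; 2]

Euclidean algorithm steps:
7 = 3 × 2 + 1
2 = 2 × 1 + 0
Continued fraction: [3; 2]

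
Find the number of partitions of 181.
749474411781

p(n) counts ways to write n as a sum of positive integers (order ignored).
Euler's pentagonal recurrence: p(k) = p(k-1) + p(k-2) - p(k-5) - p(k-7) + p(k-12) + p(k-15) - ... (offsets j(3j∓1)/2, signs ++--, p(0)=1, p(<0)=0).
DP table for k = 0..180: p(0)=1, p(1)=1, p(2)=2, p(3)=3, p(4)=5, p(5)=7, p(6)=11, p(7)=15, p(8)=22, p(9)=30, p(10)=42, p(11)=56, p(12)=77, p(13)=101, p(14)=135, p(15)=176, p(16)=231, p(17)=297, p(18)=385, p(19)=490, p(20)=627, p(21)=792, p(22)=1002, p(23)=1255, p(24)=1575, p(25)=1958, p(26)=2436, p(27)=3010, p(28)=3718, p(29)=4565, p(30)=5604, p(31)=6842, p(32)=8349, p(33)=10143, p(34)=12310, p(35)=14883, p(36)=17977, p(37)=21637, p(38)=26015, p(39)=31185, p(40)=37338, p(41)=44583, p(42)=53174, p(43)=63261, p(44)=75175, p(45)=89134, p(46)=105558, p(47)=124754, p(48)=147273, p(49)=173525, p(50)=204226, p(51)=239943, p(52)=281589, p(53)=329931, p(54)=386155, p(55)=451276, p(56)=526823, p(57)=614154, p(58)=715220, p(59)=831820, p(60)=966467, p(61)=1121505, p(62)=1300156, p(63)=1505499, p(64)=1741630, p(65)=2012558, p(66)=2323520, p(67)=2679689, p(68)=3087735, p(69)=3554345, p(70)=4087968, p(71)=4697205, p(72)=5392783, p(73)=6185689, p(74)=7089500, p(75)=8118264, p(76)=9289091, p(77)=10619863, p(78)=12132164, p(79)=13848650, p(80)=15796476, p(81)=18004327, p(82)=20506255, p(83)=23338469, p(84)=26543660, p(85)=30167357, p(86)=34262962, p(87)=38887673, p(88)=44108109, p(89)=49995925, p(90)=56634173, p(91)=64112359, p(92)=72533807, p(93)=82010177, p(94)=92669720, p(95)=104651419, p(96)=118114304, p(97)=133230930, p(98)=150198136, p(99)=169229875, p(100)=190569292, p(101)=214481126, p(102)=241265379, p(103)=271248950, p(104)=304801365, p(105)=342325709, p(106)=384276336, p(107)=431149389, p(108)=483502844, p(109)=541946240, p(110)=607163746, p(111)=679903203, p(112)=761002156, p(113)=851376628, p(114)=952050665, p(115)=1064144451, p(116)=1188908248, p(117)=1327710076, p(118)=1482074143, p(119)=1653668665, p(120)=1844349560, p(121)=2056148051, p(122)=2291320912, p(123)=2552338241, p(124)=2841940500, p(125)=3163127352, p(126)=3519222692, p(127)=3913864295, p(128)=4351078600, p(129)=4835271870, p(130)=5371315400, p(131)=5964539504, p(132)=6620830889, p(133)=7346629512, p(134)=8149040695, p(135)=9035836076, p(136)=10015581680, p(137)=11097645016, p(138)=12292341831, p(139)=13610949895, p(140)=15065878135, p(141)=16670689208, p(142)=18440293320, p(143)=20390982757, p(144)=22540654445, p(145)=24908858009, p(146)=27517052599, p(147)=30388671978, p(148)=33549419497, p(149)=37027355200, p(150)=40853235313, p(151)=45060624582, p(152)=49686288421, p(153)=54770336324, p(154)=60356673280, p(155)=66493182097, p(156)=73232243759, p(157)=80630964769, p(158)=88751778802, p(159)=97662728555, p(160)=107438159466, p(161)=118159068427, p(162)=129913904637, p(163)=142798995930, p(164)=156919475295, p(165)=172389800255, p(166)=189334822579, p(167)=207890420102, p(168)=228204732751, p(169)=250438925115, p(170)=274768617130, p(171)=301384802048, p(172)=330495499613, p(173)=362326859895, p(174)=397125074750, p(175)=435157697830, p(176)=476715857290, p(177)=522115831195, p(178)=571701605655, p(179)=625846753120, p(180)=684957390936.
Final step: p(181) = p(180) + p(179) - p(176) - p(174) + p(169) + p(166) - p(159) - p(155) + p(146) + p(141) - p(130) - p(124) + p(111) + p(104) - p(89) - p(81) + p(64) + p(55) - p(36) - p(26) + p(5)
= 684957390936 + 625846753120 - 476715857290 - 397125074750 + 250438925115 + 189334822579 - 97662728555 - 66493182097 + 27517052599 + 16670689208 - 5371315400 - 2841940500 + 679903203 + 304801365 - 49995925 - 18004327 + 1741630 + 451276 - 17977 - 2436 + 7
= 749474411781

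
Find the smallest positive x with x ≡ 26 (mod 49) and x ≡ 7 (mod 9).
124

Using Chinese Remainder Theorem:
M = 49 × 9 = 441
M1 = 9, M2 = 49
y1 = 9^(-1) mod 49 = 11
y2 = 49^(-1) mod 9 = 7
x = (26×9×11 + 7×49×7) mod 441 = 124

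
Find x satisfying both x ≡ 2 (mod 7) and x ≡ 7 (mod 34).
177

Using Chinese Remainder Theorem:
M = 7 × 34 = 238
M1 = 34, M2 = 7
y1 = 34^(-1) mod 7 = 6
y2 = 7^(-1) mod 34 = 5
x = (2×34×6 + 7×7×5) mod 238 = 177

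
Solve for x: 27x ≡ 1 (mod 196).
167

gcd(27, 196) = 1, so the inverse exists.
Extended Euclidean algorithm on (196, 27):
196 = 7 × 27 + 7  ⟹  7 = (1)·196 + (-7)·27
27 = 3 × 7 + 6  ⟹  6 = (-3)·196 + (22)·27
7 = 1 × 6 + 1  ⟹  1 = (4)·196 + (-29)·27
So (-29)·27 ≡ 1 (mod 196), i.e. 27^(-1) ≡ -29 ≡ 167 (mod 196).
Check: 27 × 167 = 4509 ≡ 1 (mod 196)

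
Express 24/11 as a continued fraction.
[2; 5, 2]

Euclidean algorithm steps:
24 = 2 × 11 + 2
11 = 5 × 2 + 1
2 = 2 × 1 + 0
Continued fraction: [2; 5, 2]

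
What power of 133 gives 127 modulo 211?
173

Baby-step giant-step with step n = ⌈√211⌉ = 15.
Baby steps 133^j mod 211 (j:value) for j=0..14: 0:1, 1:133, 2:176, 3:198, 4:170, 5:33, 6:169, 7:111, 8:204, 9:124, 10:34, 11:91, 12:76, 13:191, 14:83.
Giant-step multiplier: 133^(-15) ≡ 133^(210-15) = 133^195 ≡ 63 (mod 211).
Giant steps γ_i = 127·63^i mod 211: γ_0=127, γ_1=194, γ_2=195, γ_3=47, γ_4=7, γ_5=19, γ_6=142, γ_7=84, γ_8=17, γ_9=16, γ_10=164, γ_11=204 (in table at j=8).
x = i·n + j = 11·15 + 8 = 173.
Check: 133^173 ≡ 127 (mod 211).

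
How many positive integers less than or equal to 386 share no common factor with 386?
192

386 = 2 × 193
φ(n) = n × ∏(1 - 1/p) for each prime p dividing n
φ(386) = 386 × (1 - 1/2) × (1 - 1/193) = 192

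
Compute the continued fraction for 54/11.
[4; 1, 10]

Euclidean algorithm steps:
54 = 4 × 11 + 10
11 = 1 × 10 + 1
10 = 10 × 1 + 0
Continued fraction: [4; 1, 10]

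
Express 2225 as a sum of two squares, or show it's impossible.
4² + 47² (a=4, b=47)

Factorization: 2225 = 5^2 × 89
By Fermat: n is sum of two squares iff every prime p ≡ 3 (mod 4) appears to even power.
All primes ≡ 3 (mod 4) appear to even power.
Search a = 0, 1, 2, … for 2225 - a² a perfect square: first hit at a = 4: 2225 - 16 = 2209 = 47².
2225 = 4² + 47² = 16 + 2209 ✓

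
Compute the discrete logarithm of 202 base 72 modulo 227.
49

Baby-step giant-step with step n = ⌈√227⌉ = 16.
Baby steps 72^j mod 227 (j:value) for j=0..15: 0:1, 1:72, 2:190, 3:60, 4:7, 5:50, 6:195, 7:193, 8:49, 9:123, 10:3, 11:216, 12:116, 13:180, 14:21, 15:150.
Giant-step multiplier: 72^(-16) ≡ 72^(226-16) = 72^210 ≡ 26 (mod 227).
Giant steps γ_i = 202·26^i mod 227: γ_0=202, γ_1=31, γ_2=125, γ_3=72 (in table at j=1).
x = i·n + j = 3·16 + 1 = 49.
Check: 72^49 ≡ 202 (mod 227).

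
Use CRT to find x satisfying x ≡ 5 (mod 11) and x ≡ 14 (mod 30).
104

Using Chinese Remainder Theorem:
M = 11 × 30 = 330
M1 = 30, M2 = 11
y1 = 30^(-1) mod 11 = 7
y2 = 11^(-1) mod 30 = 11
x = (5×30×7 + 14×11×11) mod 330 = 104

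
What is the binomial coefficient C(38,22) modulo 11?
3

Using Lucas' theorem:
Write n=38 and k=22 in base 11:
n in base 11: [3, 5]
k in base 11: [2, 0]
C(38,22) mod 11 = ∏ C(n_i, k_i) mod 11
Digit binomials (mod 11): C(3,2) = 3; C(5,0) = 1
Product: 3 × 1 = 3 ≡ 3 (mod 11)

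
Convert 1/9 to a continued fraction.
[0; 9]

Euclidean algorithm steps:
1 = 0 × 9 + 1
9 = 9 × 1 + 0
Continued fraction: [0; 9]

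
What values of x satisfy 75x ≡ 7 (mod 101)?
x ≡ 58 (mod 101)

gcd(75, 101) = 1, which divides 7, so solutions exist.
Find 75^(-1) mod 101 by the extended Euclidean algorithm:
101 = 1 × 75 + 26  ⟹  26 = (1)·101 + (-1)·75
75 = 2 × 26 + 23  ⟹  23 = (-2)·101 + (3)·75
26 = 1 × 23 + 3  ⟹  3 = (3)·101 + (-4)·75
23 = 7 × 3 + 2  ⟹  2 = (-23)·101 + (31)·75
3 = 1 × 2 + 1  ⟹  1 = (26)·101 + (-35)·75
So (-35)·75 ≡ 1 (mod 101), i.e. 75^(-1) ≡ -35 ≡ 66 (mod 101).
x ≡ 66 × 7 = 462 ≡ 58 (mod 101).
Check: 75 × 58 = 4350 ≡ 7 (mod 101).
Unique solution: x ≡ 58 (mod 101)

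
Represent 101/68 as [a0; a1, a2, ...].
[1; 2, 16, 2]

Euclidean algorithm steps:
101 = 1 × 68 + 33
68 = 2 × 33 + 2
33 = 16 × 2 + 1
2 = 2 × 1 + 0
Continued fraction: [1; 2, 16, 2]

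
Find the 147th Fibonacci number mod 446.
332

Matrix identity: Q^n = [[F_(n+1), F_n], [F_n, F_(n-1)]] with Q = [[1,1],[1,0]].
n = 147 = 10010011₂. Square-and-multiply, entries mod 446:
Q^1 = [[1,1],[1,0]]
Q^2 = (Q^1)² = [[2,1],[1,1]]
Q^4 = (Q^2)² = [[5,3],[3,2]]
Q^9 = (Q^4)²·Q = [[55,34],[34,21]]
Q^18 = (Q^9)² = [[167,354],[354,259]]
Q^36 = (Q^18)² = [[227,56],[56,171]]
Q^73 = (Q^36)²·Q = [[241,253],[253,434]]
Q^147 = (Q^73)²·Q = [[289,332],[332,403]]
F_147 mod 446 = Q^147[0][1] = 332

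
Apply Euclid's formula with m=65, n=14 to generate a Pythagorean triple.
(4029, 1820, 4421)

Euclid's formula: a = m² - n², b = 2mn, c = m² + n²
m = 65, n = 14
a = 65² - 14² = 4225 - 196 = 4029
b = 2 × 65 × 14 = 1820
c = 65² + 14² = 4225 + 196 = 4421
Verification: 4029² + 1820² = 16232841 + 3312400 = 19545241 = 4421² ✓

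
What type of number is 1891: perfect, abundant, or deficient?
deficient

Proper divisors of 1891: sum = 1 + 31 + 61 = 93
Since 93 < 1891, 1891 is deficient.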